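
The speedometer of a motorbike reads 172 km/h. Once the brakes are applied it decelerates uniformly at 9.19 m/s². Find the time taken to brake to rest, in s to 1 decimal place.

Braking time ≈ 5.2 s

172 km/h ÷ 3.6 = 47.7778 m/s.
Braking time = v/a = 47.7778 / 9.190 = 5.199 s.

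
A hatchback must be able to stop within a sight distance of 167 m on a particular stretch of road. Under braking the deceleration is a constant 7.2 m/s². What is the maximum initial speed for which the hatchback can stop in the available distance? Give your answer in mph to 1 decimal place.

v²/(2a) = d ⇒ v = √(2 × 7.200 × 167) = √2404.80 = 49.0388 m/s.
49.0388 m/s ÷ 0.44704 = 109.697 mph.

Maximum speed ≈ 109.7 mph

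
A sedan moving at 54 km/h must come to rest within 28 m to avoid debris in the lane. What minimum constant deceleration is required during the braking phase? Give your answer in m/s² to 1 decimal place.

Required deceleration ≈ 4.0 m/s²

54 km/h ÷ 3.6 = 15.0000 m/s.
v² = 2a·d ⇒ a = v²/(2d) = 15.0000² / (2 × 28.000) = 225.000 / 56.000 = 4.0179 m/s².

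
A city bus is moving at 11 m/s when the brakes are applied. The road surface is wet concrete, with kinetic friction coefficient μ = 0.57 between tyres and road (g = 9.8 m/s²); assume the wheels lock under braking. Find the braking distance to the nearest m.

a = μg = 0.57 × 9.8 = 5.586 m/s².
Braking distance = v²/(2a) = 11.0000² / (2 × 5.586) = 121.000 / 11.172 = 10.831 m.

Braking distance ≈ 11 m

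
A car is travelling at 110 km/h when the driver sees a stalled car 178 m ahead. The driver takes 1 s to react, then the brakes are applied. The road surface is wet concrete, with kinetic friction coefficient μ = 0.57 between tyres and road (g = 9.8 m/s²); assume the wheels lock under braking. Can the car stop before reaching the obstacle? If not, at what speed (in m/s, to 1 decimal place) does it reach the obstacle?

Yes — it stops about 63.9 m short of the obstacle, so it never reaches it

110 km/h ÷ 3.6 = 30.5556 m/s.
a = μg = 0.57 × 9.8 = 5.586 m/s².
Reaction distance = 30.5556 × 1 = 30.556 m.
Braking distance = v²/(2a) = 933.645 / 11.172 = 83.570 m.
Total stopping distance = 30.556 + 83.570 = 114.126 m, vs 178 m available — it stops with 178 − 114.126 = 63.874 m to spare.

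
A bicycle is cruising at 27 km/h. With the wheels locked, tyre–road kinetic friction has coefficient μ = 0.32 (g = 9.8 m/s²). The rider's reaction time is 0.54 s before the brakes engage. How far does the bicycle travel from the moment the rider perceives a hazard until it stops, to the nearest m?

Total stopping distance ≈ 13 m

27 km/h ÷ 3.6 = 7.5000 m/s.
a = μg = 0.32 × 9.8 = 3.136 m/s².
Reaction distance = v·t_r = 7.5000 × 0.54 = 4.050 m.
Braking distance = v²/(2a) = 7.5000² / (2 × 3.136) = 56.250 / 6.272 = 8.968 m.
Total = 4.050 + 8.968 = 13.018 m.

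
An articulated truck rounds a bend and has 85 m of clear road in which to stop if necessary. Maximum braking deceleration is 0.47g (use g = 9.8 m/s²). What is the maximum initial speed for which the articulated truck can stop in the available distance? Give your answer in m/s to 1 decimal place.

Maximum speed ≈ 28.0 m/s

a = 0.47 × 9.8 = 4.606 m/s².
v²/(2a) = d ⇒ v = √(2 × 4.606 × 85) = √783.02 = 27.9825 m/s.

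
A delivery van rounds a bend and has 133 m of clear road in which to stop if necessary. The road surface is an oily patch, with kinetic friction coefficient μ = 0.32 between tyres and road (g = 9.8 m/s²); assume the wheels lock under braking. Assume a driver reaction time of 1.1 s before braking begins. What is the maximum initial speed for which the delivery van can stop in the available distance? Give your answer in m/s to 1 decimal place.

a = μg = 0.32 × 9.8 = 3.136 m/s².
Stopping distance: v·t_r + v²/(2a) = 133 with t_r = 1.1 s and a = 3.136 m/s².
So v² + 6.899 v − 834.18 = 0.
Positive root: v = −a·t_r + √((a·t_r)² + 2a·d) = −3.450 + √(11.903 + 834.18) = 25.6375 m/s.

Maximum speed ≈ 25.6 m/s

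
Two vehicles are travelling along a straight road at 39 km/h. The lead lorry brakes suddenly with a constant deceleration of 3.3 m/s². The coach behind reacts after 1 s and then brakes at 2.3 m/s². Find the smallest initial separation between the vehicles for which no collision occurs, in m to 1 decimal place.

Minimum gap ≈ 18.6 m

39 km/h ÷ 3.6 = 10.8333 m/s.
Leader travels v²/(2a_L) = 117.360 / 6.600 = 17.782 m before stopping.
Follower covers v·t_r = 10.8333 × 1 = 10.833 m while reacting, then v²/(2a_F) = 117.360 / 4.600 = 25.513 m while braking, for a total of 10.833 + 25.513 = 36.346 m.
Since a_F ≤ a_L and the follower starts braking later, the follower is never slower than the leader, so the closest approach is when both have stopped.
Minimum gap = 36.346 − 17.782 = 18.564 m.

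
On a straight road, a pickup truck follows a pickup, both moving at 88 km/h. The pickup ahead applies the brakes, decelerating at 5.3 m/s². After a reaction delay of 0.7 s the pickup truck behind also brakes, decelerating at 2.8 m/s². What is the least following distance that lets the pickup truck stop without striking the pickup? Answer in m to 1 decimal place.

88 km/h ÷ 3.6 = 24.4444 m/s.
Leader travels v²/(2a_L) = 597.529 / 10.600 = 56.371 m before stopping.
Follower covers v·t_r = 24.4444 × 0.7 = 17.111 m while reacting, then v²/(2a_F) = 597.529 / 5.600 = 106.702 m while braking, for a total of 17.111 + 106.702 = 123.813 m.
Since a_F ≤ a_L and the follower starts braking later, the follower is never slower than the leader, so the closest approach is when both have stopped.
Minimum gap = 123.813 − 56.371 = 67.442 m.

Minimum gap ≈ 67.4 m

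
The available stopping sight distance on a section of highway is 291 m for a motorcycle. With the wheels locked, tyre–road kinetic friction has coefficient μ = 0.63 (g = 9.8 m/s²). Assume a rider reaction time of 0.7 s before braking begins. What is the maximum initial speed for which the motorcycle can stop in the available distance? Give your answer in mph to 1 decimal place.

a = μg = 0.63 × 9.8 = 6.174 m/s².
Stopping distance: v·t_r + v²/(2a) = 291 with t_r = 0.7 s and a = 6.174 m/s².
So v² + 8.644 v − 3593.27 = 0.
Positive root: v = −a·t_r + √((a·t_r)² + 2a·d) = −4.322 + √(18.680 + 3593.27) = 55.7775 m/s.
55.7775 m/s ÷ 0.44704 = 124.771 mph.

Maximum speed ≈ 124.8 mph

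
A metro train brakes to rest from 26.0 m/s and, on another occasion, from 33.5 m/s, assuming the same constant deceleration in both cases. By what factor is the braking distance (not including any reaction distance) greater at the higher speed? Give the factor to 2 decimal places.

Factor ≈ 1.66

Braking distance d = v²/(2a), so with a fixed, d ∝ v².
Factor = (33.5/26.0)² = 1.2885² = 1.6602.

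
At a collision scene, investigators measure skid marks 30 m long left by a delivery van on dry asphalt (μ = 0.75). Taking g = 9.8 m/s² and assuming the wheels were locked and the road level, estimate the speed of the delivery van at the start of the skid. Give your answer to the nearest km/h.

Initial speed ≈ 76 km/h

Deceleration a = μg = 0.75 × 9.8 = 7.350 m/s².
v = √(2a·d) = √(2 × 7.350 × 30) = √441.000 = 21.0000 m/s.
= 21.0000 × 3.6 = 75.600 km/h.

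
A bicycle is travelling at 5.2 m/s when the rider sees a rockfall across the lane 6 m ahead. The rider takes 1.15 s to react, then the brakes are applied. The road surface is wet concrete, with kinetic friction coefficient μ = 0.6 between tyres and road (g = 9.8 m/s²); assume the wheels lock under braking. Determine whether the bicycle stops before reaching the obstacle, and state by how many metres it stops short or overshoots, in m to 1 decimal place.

a = μg = 0.6 × 9.8 = 5.880 m/s².
Reaction distance = 5.2000 × 1.15 = 5.980 m.
Braking distance = v²/(2a) = 27.040 / 11.760 = 2.299 m.
Total stopping distance = 5.980 + 2.299 = 8.279 m, vs 6 m available — it cannot stop in time and overshoots by 8.279 − 6 = 2.279 m.

No — it overshoots by 2.3 m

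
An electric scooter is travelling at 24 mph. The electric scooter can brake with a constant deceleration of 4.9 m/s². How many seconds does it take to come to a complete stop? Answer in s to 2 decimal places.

24 mph × 0.44704 = 10.7290 m/s.
Braking time = v/a = 10.7290 / 4.900 = 2.190 s.

Braking time ≈ 2.19 s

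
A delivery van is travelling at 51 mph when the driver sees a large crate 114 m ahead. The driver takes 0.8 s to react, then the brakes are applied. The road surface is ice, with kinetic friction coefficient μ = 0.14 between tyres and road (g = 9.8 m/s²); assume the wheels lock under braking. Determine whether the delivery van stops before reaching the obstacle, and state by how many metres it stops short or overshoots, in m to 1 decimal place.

51 mph × 0.44704 = 22.7990 m/s.
a = μg = 0.14 × 9.8 = 1.372 m/s².
Reaction distance = 22.7990 × 0.8 = 18.239 m.
Braking distance = v²/(2a) = 519.794 / 2.744 = 189.429 m.
Total stopping distance = 18.239 + 189.429 = 207.668 m, vs 114 m available — it cannot stop in time and overshoots by 207.668 − 114 = 93.668 m.

No — it overshoots by 93.7 m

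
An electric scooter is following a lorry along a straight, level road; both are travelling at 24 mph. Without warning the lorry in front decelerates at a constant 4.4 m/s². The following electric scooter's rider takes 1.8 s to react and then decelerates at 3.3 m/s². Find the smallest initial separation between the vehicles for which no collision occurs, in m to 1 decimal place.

Minimum gap ≈ 23.7 m

24 mph × 0.44704 = 10.7290 m/s.
Leader travels v²/(2a_L) = 115.111 / 8.800 = 13.081 m before stopping.
Follower covers v·t_r = 10.7290 × 1.8 = 19.312 m while reacting, then v²/(2a_F) = 115.111 / 6.600 = 17.441 m while braking, for a total of 19.312 + 17.441 = 36.753 m.
Since a_F ≤ a_L and the follower starts braking later, the follower is never slower than the leader, so the closest approach is when both have stopped.
Minimum gap = 36.753 − 13.081 = 23.672 m.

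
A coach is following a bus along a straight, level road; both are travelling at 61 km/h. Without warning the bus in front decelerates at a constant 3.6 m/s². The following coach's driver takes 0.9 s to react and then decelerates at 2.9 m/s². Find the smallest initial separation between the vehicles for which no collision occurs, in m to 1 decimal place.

Minimum gap ≈ 24.9 m

61 km/h ÷ 3.6 = 16.9444 m/s.
Leader travels v²/(2a_L) = 287.113 / 7.200 = 39.877 m before stopping.
Follower covers v·t_r = 16.9444 × 0.9 = 15.250 m while reacting, then v²/(2a_F) = 287.113 / 5.800 = 49.502 m while braking, for a total of 15.250 + 49.502 = 64.752 m.
Since a_F ≤ a_L and the follower starts braking later, the follower is never slower than the leader, so the closest approach is when both have stopped.
Minimum gap = 64.752 − 39.877 = 24.875 m.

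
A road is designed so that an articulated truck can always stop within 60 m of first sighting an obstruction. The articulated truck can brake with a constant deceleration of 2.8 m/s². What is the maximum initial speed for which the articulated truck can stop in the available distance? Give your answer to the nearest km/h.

Maximum speed ≈ 66 km/h

v²/(2a) = d ⇒ v = √(2 × 2.800 × 60) = √336.00 = 18.3303 m/s.
18.3303 m/s × 3.6 = 65.989 km/h.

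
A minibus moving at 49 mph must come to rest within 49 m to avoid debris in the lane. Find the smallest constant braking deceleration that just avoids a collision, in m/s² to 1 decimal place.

49 mph × 0.44704 = 21.9050 m/s.
v² = 2a·d ⇒ a = v²/(2d) = 21.9050² / (2 × 49.000) = 479.829 / 98.000 = 4.8962 m/s².

Required deceleration ≈ 4.9 m/s²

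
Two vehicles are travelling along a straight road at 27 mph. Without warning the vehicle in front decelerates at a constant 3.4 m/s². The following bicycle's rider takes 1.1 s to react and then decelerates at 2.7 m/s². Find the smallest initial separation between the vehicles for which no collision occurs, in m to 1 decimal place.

Minimum gap ≈ 18.8 m

27 mph × 0.44704 = 12.0701 m/s.
Leader travels v²/(2a_L) = 145.687 / 6.800 = 21.425 m before stopping.
Follower covers v·t_r = 12.0701 × 1.1 = 13.277 m while reacting, then v²/(2a_F) = 145.687 / 5.400 = 26.979 m while braking, for a total of 13.277 + 26.979 = 40.256 m.
Since a_F ≤ a_L and the follower starts braking later, the follower is never slower than the leader, so the closest approach is when both have stopped.
Minimum gap = 40.256 − 21.425 = 18.831 m.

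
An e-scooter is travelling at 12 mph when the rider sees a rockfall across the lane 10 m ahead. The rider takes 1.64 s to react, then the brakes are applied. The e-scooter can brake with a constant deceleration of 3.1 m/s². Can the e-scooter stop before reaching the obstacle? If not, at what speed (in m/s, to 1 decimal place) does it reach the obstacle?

No — it strikes the obstacle at 4.6 m/s

12 mph × 0.44704 = 5.3645 m/s.
Reaction distance = 5.3645 × 1.64 = 8.798 m.
Braking distance needed to stop: v²/(2a) = 28.778 / 6.200 = 4.642 m, so total needed = 8.798 + 4.642 = 13.440 m > 10 m — it cannot stop.
Distance remaining when braking begins: 10 − 8.798 = 1.202 m.
v² = v₀² − 2a·d = 28.778 − 2 × 3.100 × 1.202 = 21.326 m²/s².
v = √21.326 = 4.618 m/s.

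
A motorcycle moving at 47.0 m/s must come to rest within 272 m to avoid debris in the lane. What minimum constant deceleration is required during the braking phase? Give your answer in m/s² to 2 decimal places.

Required deceleration ≈ 4.06 m/s²

v² = 2a·d ⇒ a = v²/(2d) = 47.0000² / (2 × 272.000) = 2209.000 / 544.000 = 4.0607 m/s².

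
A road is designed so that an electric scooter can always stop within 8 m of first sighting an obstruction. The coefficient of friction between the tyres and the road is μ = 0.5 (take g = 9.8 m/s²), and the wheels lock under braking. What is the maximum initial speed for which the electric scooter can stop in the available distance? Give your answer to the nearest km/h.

Maximum speed ≈ 32 km/h

a = μg = 0.5 × 9.8 = 4.900 m/s².
v²/(2a) = d ⇒ v = √(2 × 4.900 × 8) = √78.40 = 8.8544 m/s.
8.8544 m/s × 3.6 = 31.876 km/h.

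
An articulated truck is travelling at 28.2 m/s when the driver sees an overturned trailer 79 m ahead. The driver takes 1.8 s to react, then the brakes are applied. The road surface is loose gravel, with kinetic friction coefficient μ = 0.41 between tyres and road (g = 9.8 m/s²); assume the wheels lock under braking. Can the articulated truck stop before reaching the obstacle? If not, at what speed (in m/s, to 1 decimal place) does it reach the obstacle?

a = μg = 0.41 × 9.8 = 4.018 m/s².
Reaction distance = 28.2000 × 1.8 = 50.760 m.
Braking distance needed to stop: v²/(2a) = 795.240 / 8.036 = 98.960 m, so total needed = 50.760 + 98.960 = 149.720 m > 79 m — it cannot stop.
Distance remaining when braking begins: 79 − 50.760 = 28.240 m.
v² = v₀² − 2a·d = 795.240 − 2 × 4.018 × 28.240 = 568.303 m²/s².
v = √568.303 = 23.839 m/s.

No — it strikes the obstacle at 23.8 m/s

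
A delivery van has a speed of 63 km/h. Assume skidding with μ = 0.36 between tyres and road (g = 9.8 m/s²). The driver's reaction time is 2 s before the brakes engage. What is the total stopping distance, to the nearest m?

63 km/h ÷ 3.6 = 17.5000 m/s.
a = μg = 0.36 × 9.8 = 3.528 m/s².
Reaction distance = v·t_r = 17.5000 × 2 = 35.000 m.
Braking distance = v²/(2a) = 17.5000² / (2 × 3.528) = 306.250 / 7.056 = 43.403 m.
Total = 35.000 + 43.403 = 78.403 m.

Total stopping distance ≈ 78 m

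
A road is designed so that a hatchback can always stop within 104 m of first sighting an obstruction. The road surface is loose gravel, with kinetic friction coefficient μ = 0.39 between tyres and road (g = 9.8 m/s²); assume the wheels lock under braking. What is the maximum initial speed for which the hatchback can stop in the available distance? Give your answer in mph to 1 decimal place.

Maximum speed ≈ 63.1 mph

a = μg = 0.39 × 9.8 = 3.822 m/s².
v²/(2a) = d ⇒ v = √(2 × 3.822 × 104) = √794.98 = 28.1954 m/s.
28.1954 m/s ÷ 0.44704 = 63.071 mph.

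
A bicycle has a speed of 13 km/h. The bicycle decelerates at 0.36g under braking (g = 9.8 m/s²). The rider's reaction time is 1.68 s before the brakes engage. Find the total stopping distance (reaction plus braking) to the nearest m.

13 km/h ÷ 3.6 = 3.6111 m/s.
a = 0.36 × 9.8 = 3.528 m/s².
Reaction distance = v·t_r = 3.6111 × 1.68 = 6.067 m.
Braking distance = v²/(2a) = 3.6111² / (2 × 3.528) = 13.040 / 7.056 = 1.848 m.
Total = 6.067 + 1.848 = 7.915 m.

Total stopping distance ≈ 8 m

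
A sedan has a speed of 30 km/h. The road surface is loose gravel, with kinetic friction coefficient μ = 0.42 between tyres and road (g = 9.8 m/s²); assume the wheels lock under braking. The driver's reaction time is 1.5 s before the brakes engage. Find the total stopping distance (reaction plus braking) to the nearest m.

Total stopping distance ≈ 21 m

30 km/h ÷ 3.6 = 8.3333 m/s.
a = μg = 0.42 × 9.8 = 4.116 m/s².
Reaction distance = v·t_r = 8.3333 × 1.5 = 12.500 m.
Braking distance = v²/(2a) = 8.3333² / (2 × 4.116) = 69.444 / 8.232 = 8.436 m.
Total = 12.500 + 8.436 = 20.936 m.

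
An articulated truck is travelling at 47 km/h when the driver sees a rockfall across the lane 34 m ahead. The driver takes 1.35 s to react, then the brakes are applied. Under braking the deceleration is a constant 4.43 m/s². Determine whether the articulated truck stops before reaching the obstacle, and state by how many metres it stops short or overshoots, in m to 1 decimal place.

No — it overshoots by 2.9 m

47 km/h ÷ 3.6 = 13.0556 m/s.
Reaction distance = 13.0556 × 1.35 = 17.625 m.
Braking distance = v²/(2a) = 170.449 / 8.860 = 19.238 m.
Total stopping distance = 17.625 + 19.238 = 36.863 m, vs 34 m available — it cannot stop in time and overshoots by 36.863 − 34 = 2.863 m.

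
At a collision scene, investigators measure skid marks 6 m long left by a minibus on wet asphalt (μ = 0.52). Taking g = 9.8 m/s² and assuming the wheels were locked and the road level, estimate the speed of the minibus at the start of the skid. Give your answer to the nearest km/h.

Initial speed ≈ 28 km/h

Deceleration a = μg = 0.52 × 9.8 = 5.096 m/s².
v = √(2a·d) = √(2 × 5.096 × 6) = √61.152 = 7.8200 m/s.
= 7.8200 × 3.6 = 28.152 km/h.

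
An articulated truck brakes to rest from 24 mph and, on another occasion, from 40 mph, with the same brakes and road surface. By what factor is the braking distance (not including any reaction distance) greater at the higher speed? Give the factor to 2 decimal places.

Braking distance d = v²/(2a), so with a fixed, d ∝ v².
Factor = (40/24)² = 1.6667² = 2.7779.

Factor ≈ 2.78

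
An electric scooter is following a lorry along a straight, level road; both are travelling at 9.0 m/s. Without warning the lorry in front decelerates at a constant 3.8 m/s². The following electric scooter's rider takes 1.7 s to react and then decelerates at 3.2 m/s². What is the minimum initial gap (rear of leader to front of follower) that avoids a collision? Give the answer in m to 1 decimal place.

Leader travels v²/(2a_L) = 81.000 / 7.600 = 10.658 m before stopping.
Follower covers v·t_r = 9.0000 × 1.7 = 15.300 m while reacting, then v²/(2a_F) = 81.000 / 6.400 = 12.656 m while braking, for a total of 15.300 + 12.656 = 27.956 m.
Since a_F ≤ a_L and the follower starts braking later, the follower is never slower than the leader, so the closest approach is when both have stopped.
Minimum gap = 27.956 − 10.658 = 17.298 m.

Minimum gap ≈ 17.3 m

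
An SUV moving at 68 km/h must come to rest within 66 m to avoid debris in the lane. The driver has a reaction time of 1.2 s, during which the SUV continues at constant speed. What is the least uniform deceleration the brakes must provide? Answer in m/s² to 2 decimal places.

68 km/h ÷ 3.6 = 18.8889 m/s.
Distance covered during reaction = 18.8889 × 1.2 = 22.667 m.
Distance available for braking: 66 − 22.667 = 43.333 m.
v² = 2a·d ⇒ a = v²/(2d) = 18.8889² / (2 × 43.333) = 356.791 / 86.666 = 4.1169 m/s².

Required deceleration ≈ 4.12 m/s²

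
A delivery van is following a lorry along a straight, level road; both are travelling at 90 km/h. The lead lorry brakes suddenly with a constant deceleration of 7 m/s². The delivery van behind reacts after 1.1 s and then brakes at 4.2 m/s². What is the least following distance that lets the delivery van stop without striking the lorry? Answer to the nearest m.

90 km/h ÷ 3.6 = 25.0000 m/s.
Leader travels v²/(2a_L) = 625.000 / 14.000 = 44.643 m before stopping.
Follower covers v·t_r = 25.0000 × 1.1 = 27.500 m while reacting, then v²/(2a_F) = 625.000 / 8.400 = 74.405 m while braking, for a total of 27.500 + 74.405 = 101.905 m.
Since a_F ≤ a_L and the follower starts braking later, the follower is never slower than the leader, so the closest approach is when both have stopped.
Minimum gap = 101.905 − 44.643 = 57.262 m.

Minimum gap ≈ 57 m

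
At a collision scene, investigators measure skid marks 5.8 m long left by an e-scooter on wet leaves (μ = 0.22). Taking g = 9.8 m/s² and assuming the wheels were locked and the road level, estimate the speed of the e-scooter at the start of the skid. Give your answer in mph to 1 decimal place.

Deceleration a = μg = 0.22 × 9.8 = 2.156 m/s².
v = √(2a·d) = √(2 × 2.156 × 5.8) = √25.010 = 5.0010 m/s.
= 5.0010 ÷ 0.44704 = 11.187 mph.

Initial speed ≈ 11.2 mph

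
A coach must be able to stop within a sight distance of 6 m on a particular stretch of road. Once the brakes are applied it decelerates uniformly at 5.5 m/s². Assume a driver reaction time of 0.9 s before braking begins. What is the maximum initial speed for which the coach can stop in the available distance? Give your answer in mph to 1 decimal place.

Stopping distance: v·t_r + v²/(2a) = 6 with t_r = 0.9 s and a = 5.500 m/s².
So v² + 9.900 v − 66.00 = 0.
Positive root: v = −a·t_r + √((a·t_r)² + 2a·d) = −4.950 + √(24.503 + 66.00) = 4.5633 m/s.
4.5633 m/s ÷ 0.44704 = 10.208 mph.

Maximum speed ≈ 10.2 mph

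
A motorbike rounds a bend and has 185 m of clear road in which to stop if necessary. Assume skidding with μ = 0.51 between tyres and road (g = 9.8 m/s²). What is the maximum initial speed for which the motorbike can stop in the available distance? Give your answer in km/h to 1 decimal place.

a = μg = 0.51 × 9.8 = 4.998 m/s².
v²/(2a) = d ⇒ v = √(2 × 4.998 × 185) = √1849.26 = 43.0030 m/s.
43.0030 m/s × 3.6 = 154.811 km/h.

Maximum speed ≈ 154.8 km/h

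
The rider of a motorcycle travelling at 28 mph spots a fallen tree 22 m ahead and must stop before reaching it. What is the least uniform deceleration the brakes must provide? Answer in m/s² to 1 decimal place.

28 mph × 0.44704 = 12.5171 m/s.
v² = 2a·d ⇒ a = v²/(2d) = 12.5171² / (2 × 22.000) = 156.678 / 44.000 = 3.5609 m/s².

Required deceleration ≈ 3.6 m/s²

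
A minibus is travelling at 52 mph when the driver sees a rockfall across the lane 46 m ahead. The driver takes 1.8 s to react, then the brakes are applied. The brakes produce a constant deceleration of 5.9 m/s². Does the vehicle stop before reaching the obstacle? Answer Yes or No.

No

52 mph × 0.44704 = 23.2461 m/s.
Reaction distance = 23.2461 × 1.8 = 41.843 m.
Braking distance = v²/(2a) = 540.381 / 11.800 = 45.795 m.
Total stopping distance = 41.843 + 45.795 = 87.638 m, vs 46 m available — it cannot stop in time and overshoots by 87.638 − 46 = 41.638 m.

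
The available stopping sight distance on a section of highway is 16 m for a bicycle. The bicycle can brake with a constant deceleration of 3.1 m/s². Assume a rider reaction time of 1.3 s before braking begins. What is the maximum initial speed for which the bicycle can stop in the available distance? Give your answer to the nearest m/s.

Stopping distance: v·t_r + v²/(2a) = 16 with t_r = 1.3 s and a = 3.100 m/s².
So v² + 8.060 v − 99.20 = 0.
Positive root: v = −a·t_r + √((a·t_r)² + 2a·d) = −4.030 + √(16.241 + 99.20) = 6.7143 m/s.

Maximum speed ≈ 7 m/s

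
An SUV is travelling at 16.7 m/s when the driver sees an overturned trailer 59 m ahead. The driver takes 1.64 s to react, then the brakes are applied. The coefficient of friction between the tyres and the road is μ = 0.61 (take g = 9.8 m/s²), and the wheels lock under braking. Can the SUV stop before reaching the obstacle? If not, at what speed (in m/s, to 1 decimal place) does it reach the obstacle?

Yes — it stops about 8.3 m short of the obstacle, so it never reaches it

a = μg = 0.61 × 9.8 = 5.978 m/s².
Reaction distance = 16.7000 × 1.64 = 27.388 m.
Braking distance = v²/(2a) = 278.890 / 11.956 = 23.326 m.
Total stopping distance = 27.388 + 23.326 = 50.714 m, vs 59 m available — it stops with 59 − 50.714 = 8.286 m to spare.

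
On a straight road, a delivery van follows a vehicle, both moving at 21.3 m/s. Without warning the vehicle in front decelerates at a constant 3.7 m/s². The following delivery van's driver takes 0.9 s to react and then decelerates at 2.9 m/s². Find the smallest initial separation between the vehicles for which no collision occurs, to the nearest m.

Minimum gap ≈ 36 m

Leader travels v²/(2a_L) = 453.690 / 7.400 = 61.309 m before stopping.
Follower covers v·t_r = 21.3000 × 0.9 = 19.170 m while reacting, then v²/(2a_F) = 453.690 / 5.800 = 78.222 m while braking, for a total of 19.170 + 78.222 = 97.392 m.
Since a_F ≤ a_L and the follower starts braking later, the follower is never slower than the leader, so the closest approach is when both have stopped.
Minimum gap = 97.392 − 61.309 = 36.083 m.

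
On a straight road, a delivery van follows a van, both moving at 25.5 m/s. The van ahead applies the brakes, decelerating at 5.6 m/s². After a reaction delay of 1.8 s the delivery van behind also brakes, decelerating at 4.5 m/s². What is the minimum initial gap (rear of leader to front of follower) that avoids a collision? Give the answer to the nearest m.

Leader travels v²/(2a_L) = 650.250 / 11.200 = 58.058 m before stopping.
Follower covers v·t_r = 25.5000 × 1.8 = 45.900 m while reacting, then v²/(2a_F) = 650.250 / 9.000 = 72.250 m while braking, for a total of 45.900 + 72.250 = 118.150 m.
Since a_F ≤ a_L and the follower starts braking later, the follower is never slower than the leader, so the closest approach is when both have stopped.
Minimum gap = 118.150 − 58.058 = 60.092 m.

Minimum gap ≈ 60 m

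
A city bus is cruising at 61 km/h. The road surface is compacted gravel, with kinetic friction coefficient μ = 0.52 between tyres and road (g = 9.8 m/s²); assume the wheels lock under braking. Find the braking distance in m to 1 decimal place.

61 km/h ÷ 3.6 = 16.9444 m/s.
a = μg = 0.52 × 9.8 = 5.096 m/s².
Braking distance = v²/(2a) = 16.9444² / (2 × 5.096) = 287.113 / 10.192 = 28.170 m.

Braking distance ≈ 28.2 m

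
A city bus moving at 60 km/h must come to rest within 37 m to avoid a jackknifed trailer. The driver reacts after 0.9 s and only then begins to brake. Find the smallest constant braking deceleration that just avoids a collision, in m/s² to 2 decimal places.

60 km/h ÷ 3.6 = 16.6667 m/s.
Distance covered during reaction = 16.6667 × 0.9 = 15.000 m.
Distance available for braking: 37 − 15.000 = 22.000 m.
v² = 2a·d ⇒ a = v²/(2d) = 16.6667² / (2 × 22.000) = 277.779 / 44.000 = 6.3132 m/s².

Required deceleration ≈ 6.31 m/s²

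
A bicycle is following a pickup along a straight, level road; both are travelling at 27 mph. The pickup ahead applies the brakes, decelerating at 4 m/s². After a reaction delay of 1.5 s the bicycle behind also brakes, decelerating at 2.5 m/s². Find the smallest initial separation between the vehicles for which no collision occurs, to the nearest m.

27 mph × 0.44704 = 12.0701 m/s.
Leader travels v²/(2a_L) = 145.687 / 8.000 = 18.211 m before stopping.
Follower covers v·t_r = 12.0701 × 1.5 = 18.105 m while reacting, then v²/(2a_F) = 145.687 / 5.000 = 29.137 m while braking, for a total of 18.105 + 29.137 = 47.242 m.
Since a_F ≤ a_L and the follower starts braking later, the follower is never slower than the leader, so the closest approach is when both have stopped.
Minimum gap = 47.242 − 18.211 = 29.031 m.

Minimum gap ≈ 29 m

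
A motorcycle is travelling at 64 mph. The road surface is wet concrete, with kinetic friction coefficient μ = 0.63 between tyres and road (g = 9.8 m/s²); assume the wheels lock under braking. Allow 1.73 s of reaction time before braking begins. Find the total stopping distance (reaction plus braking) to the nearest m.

Total stopping distance ≈ 116 m

64 mph × 0.44704 = 28.6106 m/s.
a = μg = 0.63 × 9.8 = 6.174 m/s².
Reaction distance = v·t_r = 28.6106 × 1.73 = 49.496 m.
Braking distance = v²/(2a) = 28.6106² / (2 × 6.174) = 818.566 / 12.348 = 66.291 m.
Total = 49.496 + 66.291 = 115.787 m.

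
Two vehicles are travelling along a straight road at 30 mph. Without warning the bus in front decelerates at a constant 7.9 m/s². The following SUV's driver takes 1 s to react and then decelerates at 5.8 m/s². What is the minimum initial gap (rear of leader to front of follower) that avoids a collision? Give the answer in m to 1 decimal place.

30 mph × 0.44704 = 13.4112 m/s.
Leader travels v²/(2a_L) = 179.860 / 15.800 = 11.384 m before stopping.
Follower covers v·t_r = 13.4112 × 1 = 13.411 m while reacting, then v²/(2a_F) = 179.860 / 11.600 = 15.505 m while braking, for a total of 13.411 + 15.505 = 28.916 m.
Since a_F ≤ a_L and the follower starts braking later, the follower is never slower than the leader, so the closest approach is when both have stopped.
Minimum gap = 28.916 − 11.384 = 17.532 m.

Minimum gap ≈ 17.5 m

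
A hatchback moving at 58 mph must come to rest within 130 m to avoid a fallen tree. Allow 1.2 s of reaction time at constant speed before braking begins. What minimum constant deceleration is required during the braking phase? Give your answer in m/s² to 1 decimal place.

Required deceleration ≈ 3.4 m/s²

58 mph × 0.44704 = 25.9283 m/s.
Distance covered during reaction = 25.9283 × 1.2 = 31.114 m.
Distance available for braking: 130 − 31.114 = 98.886 m.
v² = 2a·d ⇒ a = v²/(2d) = 25.9283² / (2 × 98.886) = 672.277 / 197.772 = 3.3993 m/s².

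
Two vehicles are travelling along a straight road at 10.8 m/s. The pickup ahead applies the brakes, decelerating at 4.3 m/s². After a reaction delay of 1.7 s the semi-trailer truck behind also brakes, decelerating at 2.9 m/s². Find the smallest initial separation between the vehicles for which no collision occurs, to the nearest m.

Leader travels v²/(2a_L) = 116.640 / 8.600 = 13.563 m before stopping.
Follower covers v·t_r = 10.8000 × 1.7 = 18.360 m while reacting, then v²/(2a_F) = 116.640 / 5.800 = 20.110 m while braking, for a total of 18.360 + 20.110 = 38.470 m.
Since a_F ≤ a_L and the follower starts braking later, the follower is never slower than the leader, so the closest approach is when both have stopped.
Minimum gap = 38.470 − 13.563 = 24.907 m.

Minimum gap ≈ 25 m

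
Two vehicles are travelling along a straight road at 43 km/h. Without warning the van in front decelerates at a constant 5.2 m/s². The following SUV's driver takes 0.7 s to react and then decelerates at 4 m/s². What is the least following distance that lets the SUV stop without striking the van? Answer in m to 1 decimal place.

43 km/h ÷ 3.6 = 11.9444 m/s.
Leader travels v²/(2a_L) = 142.669 / 10.400 = 13.718 m before stopping.
Follower covers v·t_r = 11.9444 × 0.7 = 8.361 m while reacting, then v²/(2a_F) = 142.669 / 8.000 = 17.834 m while braking, for a total of 8.361 + 17.834 = 26.195 m.
Since a_F ≤ a_L and the follower starts braking later, the follower is never slower than the leader, so the closest approach is when both have stopped.
Minimum gap = 26.195 − 13.718 = 12.477 m.

Minimum gap ≈ 12.5 m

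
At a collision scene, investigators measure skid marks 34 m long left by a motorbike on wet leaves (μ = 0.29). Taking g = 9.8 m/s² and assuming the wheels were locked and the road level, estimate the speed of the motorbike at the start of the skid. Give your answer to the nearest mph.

Deceleration a = μg = 0.29 × 9.8 = 2.842 m/s².
v = √(2a·d) = √(2 × 2.842 × 34) = √193.256 = 13.9017 m/s.
= 13.9017 ÷ 0.44704 = 31.097 mph.

Initial speed ≈ 31 mph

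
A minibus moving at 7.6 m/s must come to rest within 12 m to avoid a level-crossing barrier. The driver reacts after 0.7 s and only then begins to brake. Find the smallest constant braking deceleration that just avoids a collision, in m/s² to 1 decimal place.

Required deceleration ≈ 4.3 m/s²

Distance covered during reaction = 7.6000 × 0.7 = 5.320 m.
Distance available for braking: 12 − 5.320 = 6.680 m.
v² = 2a·d ⇒ a = v²/(2d) = 7.6000² / (2 × 6.680) = 57.760 / 13.360 = 4.3234 m/s².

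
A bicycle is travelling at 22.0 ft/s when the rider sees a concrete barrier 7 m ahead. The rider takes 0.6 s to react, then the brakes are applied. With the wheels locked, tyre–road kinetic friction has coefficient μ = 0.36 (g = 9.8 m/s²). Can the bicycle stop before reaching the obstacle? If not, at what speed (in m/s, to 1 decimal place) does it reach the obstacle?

22 ft/s × 0.3048 = 6.7056 m/s.
a = μg = 0.36 × 9.8 = 3.528 m/s².
Reaction distance = 6.7056 × 0.6 = 4.023 m.
Braking distance needed to stop: v²/(2a) = 44.965 / 7.056 = 6.373 m, so total needed = 4.023 + 6.373 = 10.396 m > 7 m — it cannot stop.
Distance remaining when braking begins: 7 − 4.023 = 2.977 m.
v² = v₀² − 2a·d = 44.965 − 2 × 3.528 × 2.977 = 23.959 m²/s².
v = √23.959 = 4.895 m/s.

No — it strikes the obstacle at 4.9 m/s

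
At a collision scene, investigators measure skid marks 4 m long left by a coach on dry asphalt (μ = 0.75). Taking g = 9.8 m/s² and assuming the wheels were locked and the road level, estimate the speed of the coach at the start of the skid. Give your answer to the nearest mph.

Initial speed ≈ 17 mph

Deceleration a = μg = 0.75 × 9.8 = 7.350 m/s².
v = √(2a·d) = √(2 × 7.350 × 4) = √58.800 = 7.6681 m/s.
= 7.6681 ÷ 0.44704 = 17.153 mph.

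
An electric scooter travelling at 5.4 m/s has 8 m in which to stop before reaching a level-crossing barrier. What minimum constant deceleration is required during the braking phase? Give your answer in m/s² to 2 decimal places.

v² = 2a·d ⇒ a = v²/(2d) = 5.4000² / (2 × 8.000) = 29.160 / 16.000 = 1.8225 m/s².

Required deceleration ≈ 1.82 m/s²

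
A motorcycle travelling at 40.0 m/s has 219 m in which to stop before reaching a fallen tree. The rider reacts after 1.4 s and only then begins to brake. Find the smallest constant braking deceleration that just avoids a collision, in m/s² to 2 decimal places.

Required deceleration ≈ 4.91 m/s²

Distance covered during reaction = 40.0000 × 1.4 = 56.000 m.
Distance available for braking: 219 − 56.000 = 163.000 m.
v² = 2a·d ⇒ a = v²/(2d) = 40.0000² / (2 × 163.000) = 1600.000 / 326.000 = 4.9080 m/s².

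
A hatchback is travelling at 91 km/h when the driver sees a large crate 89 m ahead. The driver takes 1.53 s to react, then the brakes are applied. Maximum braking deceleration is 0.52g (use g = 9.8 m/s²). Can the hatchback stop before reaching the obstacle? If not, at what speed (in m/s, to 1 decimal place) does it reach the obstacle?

No — it strikes the obstacle at 11.2 m/s

91 km/h ÷ 3.6 = 25.2778 m/s.
a = 0.52 × 9.8 = 5.096 m/s².
Reaction distance = 25.2778 × 1.53 = 38.675 m.
Braking distance needed to stop: v²/(2a) = 638.967 / 10.192 = 62.693 m, so total needed = 38.675 + 62.693 = 101.368 m > 89 m — it cannot stop.
Distance remaining when braking begins: 89 − 38.675 = 50.325 m.
v² = v₀² − 2a·d = 638.967 − 2 × 5.096 × 50.325 = 126.055 m²/s².
v = √126.055 = 11.227 m/s.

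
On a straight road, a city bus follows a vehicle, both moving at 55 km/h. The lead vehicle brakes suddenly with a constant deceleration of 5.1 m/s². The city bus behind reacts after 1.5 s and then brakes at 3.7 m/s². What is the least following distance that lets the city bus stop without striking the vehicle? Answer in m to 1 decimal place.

55 km/h ÷ 3.6 = 15.2778 m/s.
Leader travels v²/(2a_L) = 233.411 / 10.200 = 22.883 m before stopping.
Follower covers v·t_r = 15.2778 × 1.5 = 22.917 m while reacting, then v²/(2a_F) = 233.411 / 7.400 = 31.542 m while braking, for a total of 22.917 + 31.542 = 54.459 m.
Since a_F ≤ a_L and the follower starts braking later, the follower is never slower than the leader, so the closest approach is when both have stopped.
Minimum gap = 54.459 − 22.883 = 31.576 m.

Minimum gap ≈ 31.6 m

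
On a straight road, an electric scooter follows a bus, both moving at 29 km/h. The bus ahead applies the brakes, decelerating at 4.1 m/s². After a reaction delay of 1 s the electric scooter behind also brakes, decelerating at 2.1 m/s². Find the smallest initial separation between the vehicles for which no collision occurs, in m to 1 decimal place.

Minimum gap ≈ 15.6 m

29 km/h ÷ 3.6 = 8.0556 m/s.
Leader travels v²/(2a_L) = 64.893 / 8.200 = 7.914 m before stopping.
Follower covers v·t_r = 8.0556 × 1 = 8.056 m while reacting, then v²/(2a_F) = 64.893 / 4.200 = 15.451 m while braking, for a total of 8.056 + 15.451 = 23.507 m.
Since a_F ≤ a_L and the follower starts braking later, the follower is never slower than the leader, so the closest approach is when both have stopped.
Minimum gap = 23.507 − 7.914 = 15.593 m.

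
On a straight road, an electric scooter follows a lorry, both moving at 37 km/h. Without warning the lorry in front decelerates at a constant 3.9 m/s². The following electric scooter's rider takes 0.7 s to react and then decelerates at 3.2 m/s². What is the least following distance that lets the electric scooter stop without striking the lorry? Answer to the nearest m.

37 km/h ÷ 3.6 = 10.2778 m/s.
Leader travels v²/(2a_L) = 105.633 / 7.800 = 13.543 m before stopping.
Follower covers v·t_r = 10.2778 × 0.7 = 7.194 m while reacting, then v²/(2a_F) = 105.633 / 6.400 = 16.505 m while braking, for a total of 7.194 + 16.505 = 23.699 m.
Since a_F ≤ a_L and the follower starts braking later, the follower is never slower than the leader, so the closest approach is when both have stopped.
Minimum gap = 23.699 − 13.543 = 10.156 m.

Minimum gap ≈ 10 m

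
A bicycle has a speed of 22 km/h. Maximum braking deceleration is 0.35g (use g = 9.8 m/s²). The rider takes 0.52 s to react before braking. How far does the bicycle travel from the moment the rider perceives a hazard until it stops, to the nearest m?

Total stopping distance ≈ 9 m

22 km/h ÷ 3.6 = 6.1111 m/s.
a = 0.35 × 9.8 = 3.430 m/s².
Reaction distance = v·t_r = 6.1111 × 0.52 = 3.178 m.
Braking distance = v²/(2a) = 6.1111² / (2 × 3.430) = 37.346 / 6.860 = 5.444 m.
Total = 3.178 + 5.444 = 8.622 m.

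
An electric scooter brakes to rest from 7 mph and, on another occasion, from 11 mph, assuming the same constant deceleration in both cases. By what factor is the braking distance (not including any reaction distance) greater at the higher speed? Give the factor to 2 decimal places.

Factor ≈ 2.47

Braking distance d = v²/(2a), so with a fixed, d ∝ v².
Factor = (11/7)² = 1.5714² = 2.4693.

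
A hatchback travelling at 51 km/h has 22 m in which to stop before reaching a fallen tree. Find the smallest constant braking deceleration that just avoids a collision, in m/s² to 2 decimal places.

51 km/h ÷ 3.6 = 14.1667 m/s.
v² = 2a·d ⇒ a = v²/(2d) = 14.1667² / (2 × 22.000) = 200.695 / 44.000 = 4.5613 m/s².

Required deceleration ≈ 4.56 m/s²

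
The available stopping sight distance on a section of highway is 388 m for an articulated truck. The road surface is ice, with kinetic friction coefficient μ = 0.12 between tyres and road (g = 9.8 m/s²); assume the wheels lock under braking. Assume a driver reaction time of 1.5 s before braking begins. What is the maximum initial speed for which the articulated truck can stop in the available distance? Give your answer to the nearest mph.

Maximum speed ≈ 64 mph

a = μg = 0.12 × 9.8 = 1.176 m/s².
Stopping distance: v·t_r + v²/(2a) = 388 with t_r = 1.5 s and a = 1.176 m/s².
So v² + 3.528 v − 912.58 = 0.
Positive root: v = −a·t_r + √((a·t_r)² + 2a·d) = −1.764 + √(3.112 + 912.58) = 28.4964 m/s.
28.4964 m/s ÷ 0.44704 = 63.745 mph.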